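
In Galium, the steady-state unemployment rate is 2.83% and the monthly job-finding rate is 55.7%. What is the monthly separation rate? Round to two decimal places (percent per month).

Separation rate ≈ 1.62% per month.

From u* = s/(s+f): s = u·f/(1−u).
s = 0.0283 × 55.7 / (1 − 0.0283) = 1.5763 / 0.9717 ≈ 1.62% per month.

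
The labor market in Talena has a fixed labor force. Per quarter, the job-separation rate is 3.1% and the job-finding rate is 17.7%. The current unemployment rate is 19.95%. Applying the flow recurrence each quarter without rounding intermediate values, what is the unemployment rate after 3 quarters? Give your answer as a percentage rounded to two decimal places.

With a fixed labor force, u_{t+1} = u_t + s·(1−u_t) − f·u_t = u_t·(1−s−f) + s.
Here 1−s−f = 0.792 and s = 0.031.
u_1 = 0.199500 × 0.792 + 0.031 = 0.189004.
u_2 = 0.189004 × 0.792 + 0.031 = 0.180691.
u_3 = 0.180691 × 0.792 + 0.031 = 0.174107.

Unemployment rate after three quarters ≈ 17.41%.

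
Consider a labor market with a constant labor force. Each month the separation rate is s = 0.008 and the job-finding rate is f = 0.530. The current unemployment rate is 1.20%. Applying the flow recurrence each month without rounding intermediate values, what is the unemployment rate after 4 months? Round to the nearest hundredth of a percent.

With a fixed labor force, u_{t+1} = u_t + s·(1−u_t) − f·u_t = u_t·(1−s−f) + s.
Here 1−s−f = 0.462 and s = 0.008.
u_1 = 0.012000 × 0.462 + 0.008 = 0.013544.
u_2 = 0.013544 × 0.462 + 0.008 = 0.014257.
u_3 = 0.014257 × 0.462 + 0.008 = 0.014587.
u_4 = 0.014587 × 0.462 + 0.008 = 0.014739.

Unemployment rate after four months ≈ 1.47%.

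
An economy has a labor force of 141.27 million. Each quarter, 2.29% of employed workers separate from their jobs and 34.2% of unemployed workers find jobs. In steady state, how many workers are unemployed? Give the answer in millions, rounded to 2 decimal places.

Steady-state unemployment rate u* = s/(s+f) = 2.29/(2.29+34.2) = 0.062757.
Unemployed = u* × labor force = 0.062757 × 141.27 ≈ 8.87 million.

About 8.87 million are unemployed in steady state.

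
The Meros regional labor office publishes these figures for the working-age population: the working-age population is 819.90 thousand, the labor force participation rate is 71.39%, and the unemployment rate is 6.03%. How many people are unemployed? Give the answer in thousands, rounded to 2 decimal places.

About 35.30 thousand are unemployed.

Labor force = 0.7139 × 819.90 = 585.33 thousand.
Unemployed = 0.0603 × 585.33 ≈ 35.30 thousand.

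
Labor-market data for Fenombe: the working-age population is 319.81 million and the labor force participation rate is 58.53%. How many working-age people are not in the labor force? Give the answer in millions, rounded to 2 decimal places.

About 132.63 million are not in the labor force.

Share not in the labor force = 1 − 0.5853 = 0.4147.
Not in labor force = 0.4147 × 319.81 ≈ 132.63 million.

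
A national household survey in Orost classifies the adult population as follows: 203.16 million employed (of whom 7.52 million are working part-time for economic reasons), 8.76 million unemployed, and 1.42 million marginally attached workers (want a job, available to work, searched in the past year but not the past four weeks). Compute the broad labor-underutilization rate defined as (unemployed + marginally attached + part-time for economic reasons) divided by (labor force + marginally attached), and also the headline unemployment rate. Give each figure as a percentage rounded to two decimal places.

Broad underutilization rate ≈ 8.30%; headline unemployment rate ≈ 4.13%.

Labor force = 203.16 + 8.76 = 211.92 million.
Numerator = 8.76 + 1.42 + 7.52 = 17.70 million.
Denominator = 211.92 + 1.42 = 213.34 million.
Broad rate = 17.70 / 213.34 = 8.30%.
Headline unemployment rate = 8.76 / 211.92 = 4.13%.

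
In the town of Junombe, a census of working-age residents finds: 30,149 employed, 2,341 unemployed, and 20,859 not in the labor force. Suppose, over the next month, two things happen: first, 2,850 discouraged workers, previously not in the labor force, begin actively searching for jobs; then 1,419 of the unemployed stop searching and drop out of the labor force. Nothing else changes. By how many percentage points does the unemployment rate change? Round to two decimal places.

The unemployment rate changes by +3.91 percentage points.

Initially, labor force = 30,149 + 2,341 = 32,490, so u = 2,341/32,490 = 7.21%.
After the first change, unemployed and labor force both rise by 2,850 → E = 30,149, U = 5,191, labor force = 35,340.
After the second change, unemployed and labor force both fall by 1,419 → E = 30,149, U = 3,772, labor force = 33,921.
New unemployment rate = 3,772 / 33,921 = 11.12%.
Change = 11.12% − 7.21% = +3.91 percentage points.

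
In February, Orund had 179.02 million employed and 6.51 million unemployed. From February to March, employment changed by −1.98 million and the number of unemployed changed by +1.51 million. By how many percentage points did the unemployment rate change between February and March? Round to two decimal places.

February: labor force = 179.02 + 6.51 = 185.53; u = 6.51/185.53 = 3.51%.
March: labor force = 177.04 + 8.02 = 185.06; u = 8.02/185.06 = 4.33%.
Change = 4.33% − 3.51% = +0.82 pp.

The unemployment rate changed by +0.82 percentage points.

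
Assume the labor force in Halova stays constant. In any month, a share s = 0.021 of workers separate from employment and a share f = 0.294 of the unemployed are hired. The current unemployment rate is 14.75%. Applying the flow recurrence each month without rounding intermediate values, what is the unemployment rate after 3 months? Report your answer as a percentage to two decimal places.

With a fixed labor force, u_{t+1} = u_t + s·(1−u_t) − f·u_t = u_t·(1−s−f) + s.
Here 1−s−f = 0.685 and s = 0.021.
u_1 = 0.147500 × 0.685 + 0.021 = 0.122038.
u_2 = 0.122038 × 0.685 + 0.021 = 0.104596.
u_3 = 0.104596 × 0.685 + 0.021 = 0.092648.

Unemployment rate after three months ≈ 9.26%.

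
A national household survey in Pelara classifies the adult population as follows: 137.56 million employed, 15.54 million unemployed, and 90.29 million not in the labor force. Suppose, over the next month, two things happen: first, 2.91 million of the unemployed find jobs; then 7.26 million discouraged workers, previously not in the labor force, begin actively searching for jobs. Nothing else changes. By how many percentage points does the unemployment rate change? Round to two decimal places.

The unemployment rate changes by +2.25 percentage points.

Initially, labor force = 137.56 + 15.54 = 153.10 million, so u = 15.54/153.10 = 10.15%.
After the first change, unemployed falls and employed rises by 2.91; labor force unchanged → E = 140.47, U = 12.63, labor force = 153.10 million.
After the second change, unemployed and labor force both rise by 7.26 → E = 140.47, U = 19.89, labor force = 160.36 million.
New unemployment rate = 19.89 / 160.36 = 12.40%.
Change = 12.40% − 10.15% = +2.25 percentage points.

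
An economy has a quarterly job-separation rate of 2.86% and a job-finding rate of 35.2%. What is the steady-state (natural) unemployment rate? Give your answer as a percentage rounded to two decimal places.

At steady state the flows balance: s·E = f·U, so U/(E+U) = s/(s+f).
u* = 2.86 / (2.86 + 35.2) = 2.86 / 38.06 = 7.51%.

Steady-state unemployment rate ≈ 7.51%.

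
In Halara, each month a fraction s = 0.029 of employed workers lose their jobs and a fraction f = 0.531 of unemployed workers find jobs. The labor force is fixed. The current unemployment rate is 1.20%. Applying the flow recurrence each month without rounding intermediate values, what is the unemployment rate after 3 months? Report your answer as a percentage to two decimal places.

With a fixed labor force, u_{t+1} = u_t + s·(1−u_t) − f·u_t = u_t·(1−s−f) + s.
Here 1−s−f = 0.440 and s = 0.029.
u_1 = 0.012000 × 0.440 + 0.029 = 0.034280.
u_2 = 0.034280 × 0.440 + 0.029 = 0.044083.
u_3 = 0.044083 × 0.440 + 0.029 = 0.048397.

Unemployment rate after three months ≈ 4.84%.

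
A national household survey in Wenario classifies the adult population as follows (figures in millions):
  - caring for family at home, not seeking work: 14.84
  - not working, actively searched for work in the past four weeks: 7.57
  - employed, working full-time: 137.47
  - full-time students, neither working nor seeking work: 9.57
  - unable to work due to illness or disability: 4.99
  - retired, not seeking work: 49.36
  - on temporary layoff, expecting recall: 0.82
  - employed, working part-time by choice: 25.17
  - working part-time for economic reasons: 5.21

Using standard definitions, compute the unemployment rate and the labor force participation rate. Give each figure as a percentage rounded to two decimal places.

Unemployment rate ≈ 4.76%; labor force participation rate ≈ 69.11%.

Employed = 137.47 + 25.17 + 5.21 = 167.85 million (anyone who worked, including part-time for economic reasons, counts as employed).
Unemployed = 7.57 + 0.82 = 8.39 million (jobless and actively searching, or on temporary layoff).
Labor force = 167.85 + 8.39 = 176.24 million.
Not in labor force = 14.84 + 9.57 + 4.99 + 49.36 = 78.76 million (those not working and not actively searching are outside the labor force).
Civilian working-age population = 176.24 + 78.76 = 255.00 million.
Unemployment rate = 8.39 / 176.24 = 4.76%.
Labor force participation rate = 176.24 / 255.00 = 69.11%.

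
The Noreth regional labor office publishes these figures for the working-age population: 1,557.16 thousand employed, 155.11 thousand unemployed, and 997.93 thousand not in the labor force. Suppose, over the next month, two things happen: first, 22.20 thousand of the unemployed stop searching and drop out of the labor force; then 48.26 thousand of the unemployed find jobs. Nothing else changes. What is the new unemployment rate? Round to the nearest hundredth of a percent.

New unemployment rate ≈ 5.01%.

Initially, labor force = 1,557.16 + 155.11 = 1,712.27 thousand, so u = 155.11/1,712.27 = 9.06%.
After the first change, unemployed and labor force both fall by 22.20 → E = 1,557.16, U = 132.91, labor force = 1,690.07 thousand.
After the second change, unemployed falls and employed rises by 48.26; labor force unchanged → E = 1,605.42, U = 84.65, labor force = 1,690.07 thousand.
New unemployment rate = 84.65 / 1,690.07 = 5.01%.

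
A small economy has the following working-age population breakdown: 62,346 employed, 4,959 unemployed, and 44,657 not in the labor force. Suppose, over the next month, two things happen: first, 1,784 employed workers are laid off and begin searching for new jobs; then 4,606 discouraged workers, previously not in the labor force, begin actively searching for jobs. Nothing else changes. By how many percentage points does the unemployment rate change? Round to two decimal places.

Initially, labor force = 62,346 + 4,959 = 67,305, so u = 4,959/67,305 = 7.37%.
After the first change, employed falls and unemployed rises by 1,784; labor force unchanged → E = 60,562, U = 6,743, labor force = 67,305.
After the second change, unemployed and labor force both rise by 4,606 → E = 60,562, U = 11,349, labor force = 71,911.
New unemployment rate = 11,349 / 71,911 = 15.78%.
Change = 15.78% − 7.37% = +8.41 percentage points.

The unemployment rate changes by +8.41 percentage points.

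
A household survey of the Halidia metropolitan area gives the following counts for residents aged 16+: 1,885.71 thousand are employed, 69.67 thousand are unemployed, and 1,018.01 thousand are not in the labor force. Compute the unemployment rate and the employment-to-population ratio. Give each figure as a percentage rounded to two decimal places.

Unemployment rate ≈ 3.56%; employment-population ratio ≈ 63.42%.

Labor force = employed + unemployed = 1,885.71 + 69.67 = 1,955.38 thousand.
Working-age population = 1,955.38 + 1,018.01 = 2,973.39 thousand.
Unemployment rate = 69.67 / 1,955.38 = 3.56%.
Employment-population ratio = 1,885.71 / 2,973.39 = 63.42%.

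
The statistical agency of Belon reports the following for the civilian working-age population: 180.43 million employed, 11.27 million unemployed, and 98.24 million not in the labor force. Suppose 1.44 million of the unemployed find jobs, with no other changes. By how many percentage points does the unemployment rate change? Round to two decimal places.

The unemployment rate changes by −0.75 percentage points.

Initially, labor force = 180.43 + 11.27 = 191.70 million, so u = 11.27/191.70 = 5.88%.
After the change, unemployed falls and employed rises by 1.44; labor force unchanged → E = 181.87, U = 9.83, labor force = 191.70 million.
New unemployment rate = 9.83 / 191.70 = 5.13%.
Change = 5.13% − 5.88% = −0.75 percentage points.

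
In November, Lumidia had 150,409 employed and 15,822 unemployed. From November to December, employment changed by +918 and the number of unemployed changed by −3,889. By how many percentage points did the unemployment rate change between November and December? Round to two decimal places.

The unemployment rate changed by −2.21 percentage points.

November: labor force = 150,409 + 15,822 = 166,231; u = 15,822/166,231 = 9.52%.
December: labor force = 151,327 + 11,933 = 163,260; u = 11,933/163,260 = 7.31%.
Change = 7.31% − 9.52% = −2.21 pp.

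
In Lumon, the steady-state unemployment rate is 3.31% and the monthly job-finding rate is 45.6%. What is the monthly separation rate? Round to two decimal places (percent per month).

Separation rate ≈ 1.56% per month.

From u* = s/(s+f): s = u·f/(1−u).
s = 0.0331 × 45.6 / (1 − 0.0331) = 1.5094 / 0.9669 ≈ 1.56% per month.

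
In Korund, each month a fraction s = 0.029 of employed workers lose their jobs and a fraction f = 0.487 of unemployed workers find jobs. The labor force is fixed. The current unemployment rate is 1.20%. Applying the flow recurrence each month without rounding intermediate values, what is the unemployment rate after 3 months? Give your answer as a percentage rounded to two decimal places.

Unemployment rate after three months ≈ 5.12%.

With a fixed labor force, u_{t+1} = u_t + s·(1−u_t) − f·u_t = u_t·(1−s−f) + s.
Here 1−s−f = 0.484 and s = 0.029.
u_1 = 0.012000 × 0.484 + 0.029 = 0.034808.
u_2 = 0.034808 × 0.484 + 0.029 = 0.045847.
u_3 = 0.045847 × 0.484 + 0.029 = 0.051190.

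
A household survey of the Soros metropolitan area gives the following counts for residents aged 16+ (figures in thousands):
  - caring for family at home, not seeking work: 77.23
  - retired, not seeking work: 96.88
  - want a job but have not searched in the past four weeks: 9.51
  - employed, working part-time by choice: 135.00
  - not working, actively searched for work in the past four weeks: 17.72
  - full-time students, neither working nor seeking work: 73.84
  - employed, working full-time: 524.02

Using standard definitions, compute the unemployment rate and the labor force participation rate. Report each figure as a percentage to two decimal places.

Employed = 135.00 + 524.02 = 659.02 thousand.
Unemployed = 17.72 thousand.
Labor force = 659.02 + 17.72 = 676.74 thousand.
Not in labor force = 77.23 + 96.88 + 9.51 + 73.84 = 257.46 thousand (those not working and not actively searching are outside the labor force — including those who want a job but have given up searching).
Civilian working-age population = 676.74 + 257.46 = 934.20 thousand.
Unemployment rate = 17.72 / 676.74 = 2.62%.
Labor force participation rate = 676.74 / 934.20 = 72.44%.

Unemployment rate ≈ 2.62%; labor force participation rate ≈ 72.44%.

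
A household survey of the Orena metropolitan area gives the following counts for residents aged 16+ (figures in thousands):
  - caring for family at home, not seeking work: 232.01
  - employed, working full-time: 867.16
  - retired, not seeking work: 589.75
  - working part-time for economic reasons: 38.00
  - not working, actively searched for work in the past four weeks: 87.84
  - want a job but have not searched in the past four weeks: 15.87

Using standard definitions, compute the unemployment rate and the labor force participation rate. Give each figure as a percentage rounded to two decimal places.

Employed = 867.16 + 38.00 = 905.16 thousand (anyone who worked, including part-time for economic reasons, counts as employed).
Unemployed = 87.84 thousand.
Labor force = 905.16 + 87.84 = 993.00 thousand.
Not in labor force = 232.01 + 589.75 + 15.87 = 837.63 thousand (those not working and not actively searching are outside the labor force — including those who want a job but have given up searching).
Civilian working-age population = 993.00 + 837.63 = 1,830.63 thousand.
Unemployment rate = 87.84 / 993.00 = 8.85%.
Labor force participation rate = 993.00 / 1,830.63 = 54.24%.

Unemployment rate ≈ 8.85%; labor force participation rate ≈ 54.24%.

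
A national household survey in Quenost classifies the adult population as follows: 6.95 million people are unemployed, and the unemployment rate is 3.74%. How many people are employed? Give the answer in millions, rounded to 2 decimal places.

About 178.88 million are employed.

Labor force = U / u = 6.95 / 0.0374 ≈ 185.83 million.
Employed = labor force − unemployed = 185.83 − 6.95 = 178.88 million.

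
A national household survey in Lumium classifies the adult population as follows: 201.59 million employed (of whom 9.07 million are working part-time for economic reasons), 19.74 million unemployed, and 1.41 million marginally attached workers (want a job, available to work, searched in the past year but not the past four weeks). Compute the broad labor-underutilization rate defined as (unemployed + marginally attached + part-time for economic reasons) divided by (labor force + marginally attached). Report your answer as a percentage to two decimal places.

Labor force = 201.59 + 19.74 = 221.33 million.
Numerator = 19.74 + 1.41 + 9.07 = 30.22 million.
Denominator = 221.33 + 1.41 = 222.74 million.
Broad rate = 30.22 / 222.74 = 13.57%.

Broad underutilization rate ≈ 13.57%.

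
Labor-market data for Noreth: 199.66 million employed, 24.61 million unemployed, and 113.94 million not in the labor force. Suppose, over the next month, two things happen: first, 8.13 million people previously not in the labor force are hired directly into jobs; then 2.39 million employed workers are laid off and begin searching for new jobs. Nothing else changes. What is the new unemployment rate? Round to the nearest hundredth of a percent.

Initially, labor force = 199.66 + 24.61 = 224.27 million, so u = 24.61/224.27 = 10.97%.
After the first change, employed and labor force both rise by 8.13; unemployed unchanged → E = 207.79, U = 24.61, labor force = 232.40 million.
After the second change, employed falls and unemployed rises by 2.39; labor force unchanged → E = 205.40, U = 27.00, labor force = 232.40 million.
New unemployment rate = 27.00 / 232.40 = 11.62%.

New unemployment rate ≈ 11.62%.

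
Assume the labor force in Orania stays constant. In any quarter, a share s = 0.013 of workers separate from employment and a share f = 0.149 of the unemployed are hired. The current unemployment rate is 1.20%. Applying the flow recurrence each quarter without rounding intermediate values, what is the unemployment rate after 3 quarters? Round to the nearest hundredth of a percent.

Unemployment rate after three quarters ≈ 4.01%.

With a fixed labor force, u_{t+1} = u_t + s·(1−u_t) − f·u_t = u_t·(1−s−f) + s.
Here 1−s−f = 0.838 and s = 0.013.
u_1 = 0.012000 × 0.838 + 0.013 = 0.023056.
u_2 = 0.023056 × 0.838 + 0.013 = 0.032321.
u_3 = 0.032321 × 0.838 + 0.013 = 0.040085.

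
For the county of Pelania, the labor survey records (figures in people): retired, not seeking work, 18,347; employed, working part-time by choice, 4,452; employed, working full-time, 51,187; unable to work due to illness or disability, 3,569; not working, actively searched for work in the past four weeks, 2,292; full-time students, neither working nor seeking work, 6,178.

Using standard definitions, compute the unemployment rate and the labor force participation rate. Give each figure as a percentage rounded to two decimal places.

Unemployment rate ≈ 3.96%; labor force participation rate ≈ 67.34%.

Employed = 4,452 + 51,187 = 55,639.
Unemployed = 2,292.
Labor force = 55,639 + 2,292 = 57,931.
Not in labor force = 18,347 + 3,569 + 6,178 = 28,094 (those not working and not actively searching are outside the labor force).
Civilian working-age population = 57,931 + 28,094 = 86,025.
Unemployment rate = 2,292 / 57,931 = 3.96%.
Labor force participation rate = 57,931 / 86,025 = 67.34%.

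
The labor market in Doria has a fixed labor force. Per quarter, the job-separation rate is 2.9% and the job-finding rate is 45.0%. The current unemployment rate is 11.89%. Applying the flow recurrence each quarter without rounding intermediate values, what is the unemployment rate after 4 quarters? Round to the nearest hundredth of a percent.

With a fixed labor force, u_{t+1} = u_t + s·(1−u_t) − f·u_t = u_t·(1−s−f) + s.
Here 1−s−f = 0.521 and s = 0.029.
u_1 = 0.118900 × 0.521 + 0.029 = 0.090947.
u_2 = 0.090947 × 0.521 + 0.029 = 0.076383.
u_3 = 0.076383 × 0.521 + 0.029 = 0.068796.
u_4 = 0.068796 × 0.521 + 0.029 = 0.064843.

Unemployment rate after four quarters ≈ 6.48%.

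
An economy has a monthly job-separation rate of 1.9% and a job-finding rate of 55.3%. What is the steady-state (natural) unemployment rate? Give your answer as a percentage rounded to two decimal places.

At steady state the flows balance: s·E = f·U, so U/(E+U) = s/(s+f).
u* = 1.9 / (1.9 + 55.3) = 1.9 / 57.20 = 3.32%.

Steady-state unemployment rate ≈ 3.32%.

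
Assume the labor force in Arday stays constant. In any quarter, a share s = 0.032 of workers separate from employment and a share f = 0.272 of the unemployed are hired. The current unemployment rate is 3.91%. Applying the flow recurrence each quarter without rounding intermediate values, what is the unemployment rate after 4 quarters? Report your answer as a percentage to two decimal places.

Unemployment rate after four quarters ≈ 8.97%.

With a fixed labor force, u_{t+1} = u_t + s·(1−u_t) − f·u_t = u_t·(1−s−f) + s.
Here 1−s−f = 0.696 and s = 0.032.
u_1 = 0.039100 × 0.696 + 0.032 = 0.059214.
u_2 = 0.059214 × 0.696 + 0.032 = 0.073213.
u_3 = 0.073213 × 0.696 + 0.032 = 0.082956.
u_4 = 0.082956 × 0.696 + 0.032 = 0.089737.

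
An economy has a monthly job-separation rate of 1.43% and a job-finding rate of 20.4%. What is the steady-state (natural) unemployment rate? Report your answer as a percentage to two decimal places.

Steady-state unemployment rate ≈ 6.55%.

At steady state the flows balance: s·E = f·U, so U/(E+U) = s/(s+f).
u* = 1.43 / (1.43 + 20.4) = 1.43 / 21.83 = 6.55%.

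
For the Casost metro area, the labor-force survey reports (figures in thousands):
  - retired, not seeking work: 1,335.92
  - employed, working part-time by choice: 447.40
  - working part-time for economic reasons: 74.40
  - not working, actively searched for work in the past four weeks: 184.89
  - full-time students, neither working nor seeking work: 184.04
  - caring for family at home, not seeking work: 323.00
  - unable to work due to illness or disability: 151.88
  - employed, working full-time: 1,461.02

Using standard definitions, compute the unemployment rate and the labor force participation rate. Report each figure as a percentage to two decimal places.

Employed = 447.40 + 74.40 + 1,461.02 = 1,982.82 thousand (anyone who worked, including part-time for economic reasons, counts as employed).
Unemployed = 184.89 thousand.
Labor force = 1,982.82 + 184.89 = 2,167.71 thousand.
Not in labor force = 1,335.92 + 184.04 + 323.00 + 151.88 = 1,994.84 thousand (those not working and not actively searching are outside the labor force).
Civilian working-age population = 2,167.71 + 1,994.84 = 4,162.55 thousand.
Unemployment rate = 184.89 / 2,167.71 = 8.53%.
Labor force participation rate = 2,167.71 / 4,162.55 = 52.08%.

Unemployment rate ≈ 8.53%; labor force participation rate ≈ 52.08%.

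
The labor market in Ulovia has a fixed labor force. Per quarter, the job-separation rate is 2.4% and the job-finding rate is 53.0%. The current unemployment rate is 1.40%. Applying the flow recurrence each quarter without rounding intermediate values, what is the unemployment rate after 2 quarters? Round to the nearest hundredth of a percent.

Unemployment rate after two quarters ≈ 3.75%.

With a fixed labor force, u_{t+1} = u_t + s·(1−u_t) − f·u_t = u_t·(1−s−f) + s.
Here 1−s−f = 0.446 and s = 0.024.
u_1 = 0.014000 × 0.446 + 0.024 = 0.030244.
u_2 = 0.030244 × 0.446 + 0.024 = 0.037489.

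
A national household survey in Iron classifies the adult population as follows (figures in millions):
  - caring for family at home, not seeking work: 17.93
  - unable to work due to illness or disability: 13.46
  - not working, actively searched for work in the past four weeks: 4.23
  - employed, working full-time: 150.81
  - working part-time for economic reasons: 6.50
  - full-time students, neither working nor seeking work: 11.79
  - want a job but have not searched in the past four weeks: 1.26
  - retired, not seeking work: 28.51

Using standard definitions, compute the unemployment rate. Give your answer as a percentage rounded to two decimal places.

Employed = 150.81 + 6.50 = 157.31 million (anyone who worked, including part-time for economic reasons, counts as employed).
Unemployed = 4.23 million.
Labor force = 157.31 + 4.23 = 161.54 million.
Unemployment rate = 4.23 / 161.54 = 2.62%.

Unemployment rate ≈ 2.62%.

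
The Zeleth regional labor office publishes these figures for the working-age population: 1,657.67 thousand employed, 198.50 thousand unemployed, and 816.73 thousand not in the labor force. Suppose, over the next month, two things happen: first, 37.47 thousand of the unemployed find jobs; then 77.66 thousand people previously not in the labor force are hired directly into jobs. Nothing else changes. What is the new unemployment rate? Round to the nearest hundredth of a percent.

New unemployment rate ≈ 8.33%.

Initially, labor force = 1,657.67 + 198.50 = 1,856.17 thousand, so u = 198.50/1,856.17 = 10.69%.
After the first change, unemployed falls and employed rises by 37.47; labor force unchanged → E = 1,695.14, U = 161.03, labor force = 1,856.17 thousand.
After the second change, employed and labor force both rise by 77.66; unemployed unchanged → E = 1,772.80, U = 161.03, labor force = 1,933.83 thousand.
New unemployment rate = 161.03 / 1,933.83 = 8.33%.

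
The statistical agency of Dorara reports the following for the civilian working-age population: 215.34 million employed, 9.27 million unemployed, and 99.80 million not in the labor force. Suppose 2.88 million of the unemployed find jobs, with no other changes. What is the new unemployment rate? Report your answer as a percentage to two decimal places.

Initially, labor force = 215.34 + 9.27 = 224.61 million, so u = 9.27/224.61 = 4.13%.
After the change, unemployed falls and employed rises by 2.88; labor force unchanged → E = 218.22, U = 6.39, labor force = 224.61 million.
New unemployment rate = 6.39 / 224.61 = 2.84%.

New unemployment rate ≈ 2.84%.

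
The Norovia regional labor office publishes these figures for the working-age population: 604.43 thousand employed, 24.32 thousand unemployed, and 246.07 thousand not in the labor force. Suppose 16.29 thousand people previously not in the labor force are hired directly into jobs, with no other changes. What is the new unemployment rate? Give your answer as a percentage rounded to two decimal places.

New unemployment rate ≈ 3.77%.

Initially, labor force = 604.43 + 24.32 = 628.75 thousand, so u = 24.32/628.75 = 3.87%.
After the change, employed and labor force both rise by 16.29; unemployed unchanged → E = 620.72, U = 24.32, labor force = 645.04 thousand.
New unemployment rate = 24.32 / 645.04 = 3.77%.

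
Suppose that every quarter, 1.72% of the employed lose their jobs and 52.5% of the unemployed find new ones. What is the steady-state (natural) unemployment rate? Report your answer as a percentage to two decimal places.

At steady state the flows balance: s·E = f·U, so U/(E+U) = s/(s+f).
u* = 1.72 / (1.72 + 52.5) = 1.72 / 54.22 = 3.17%.

Steady-state unemployment rate ≈ 3.17%.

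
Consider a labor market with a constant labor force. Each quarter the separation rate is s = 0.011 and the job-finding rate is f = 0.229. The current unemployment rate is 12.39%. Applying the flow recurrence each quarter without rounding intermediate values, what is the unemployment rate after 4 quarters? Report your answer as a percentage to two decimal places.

Unemployment rate after four quarters ≈ 7.19%.

With a fixed labor force, u_{t+1} = u_t + s·(1−u_t) − f·u_t = u_t·(1−s−f) + s.
Here 1−s−f = 0.760 and s = 0.011.
u_1 = 0.123900 × 0.760 + 0.011 = 0.105164.
u_2 = 0.105164 × 0.760 + 0.011 = 0.090925.
u_3 = 0.090925 × 0.760 + 0.011 = 0.080103.
u_4 = 0.080103 × 0.760 + 0.011 = 0.071878.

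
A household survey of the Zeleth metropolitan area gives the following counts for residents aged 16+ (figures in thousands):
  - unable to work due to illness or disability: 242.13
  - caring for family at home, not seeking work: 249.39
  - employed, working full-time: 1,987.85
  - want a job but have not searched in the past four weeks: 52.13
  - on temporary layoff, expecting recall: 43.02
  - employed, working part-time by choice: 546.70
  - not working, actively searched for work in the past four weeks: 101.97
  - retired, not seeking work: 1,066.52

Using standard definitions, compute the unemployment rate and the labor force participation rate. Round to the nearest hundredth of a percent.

Unemployment rate ≈ 5.41%; labor force participation rate ≈ 62.46%.

Employed = 1,987.85 + 546.70 = 2,534.55 thousand.
Unemployed = 43.02 + 101.97 = 144.99 thousand (jobless and actively searching, or on temporary layoff).
Labor force = 2,534.55 + 144.99 = 2,679.54 thousand.
Not in labor force = 242.13 + 249.39 + 52.13 + 1,066.52 = 1,610.17 thousand (those not working and not actively searching are outside the labor force — including those who want a job but have given up searching).
Civilian working-age population = 2,679.54 + 1,610.17 = 4,289.71 thousand.
Unemployment rate = 144.99 / 2,679.54 = 5.41%.
Labor force participation rate = 2,679.54 / 4,289.71 = 62.46%.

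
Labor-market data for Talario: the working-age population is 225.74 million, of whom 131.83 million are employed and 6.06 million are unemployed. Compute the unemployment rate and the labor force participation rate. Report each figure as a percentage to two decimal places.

Unemployment rate ≈ 4.39%; labor force participation rate ≈ 61.08%.

Labor force = employed + unemployed = 131.83 + 6.06 = 137.89 million.
Unemployment rate = 6.06 / 137.89 = 4.39%.
Labor force participation rate = 137.89 / 225.74 = 61.08%.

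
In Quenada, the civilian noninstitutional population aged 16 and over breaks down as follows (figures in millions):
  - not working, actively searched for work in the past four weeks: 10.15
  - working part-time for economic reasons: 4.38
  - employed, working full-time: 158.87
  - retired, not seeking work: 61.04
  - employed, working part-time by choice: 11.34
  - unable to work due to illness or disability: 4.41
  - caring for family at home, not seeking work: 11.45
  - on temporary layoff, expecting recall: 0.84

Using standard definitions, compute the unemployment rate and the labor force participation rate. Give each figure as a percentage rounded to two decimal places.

Employed = 4.38 + 158.87 + 11.34 = 174.59 million (anyone who worked, including part-time for economic reasons, counts as employed).
Unemployed = 10.15 + 0.84 = 10.99 million (jobless and actively searching, or on temporary layoff).
Labor force = 174.59 + 10.99 = 185.58 million.
Not in labor force = 61.04 + 4.41 + 11.45 = 76.90 million (those not working and not actively searching are outside the labor force).
Civilian working-age population = 185.58 + 76.90 = 262.48 million.
Unemployment rate = 10.99 / 185.58 = 5.92%.
Labor force participation rate = 185.58 / 262.48 = 70.70%.

Unemployment rate ≈ 5.92%; labor force participation rate ≈ 70.70%.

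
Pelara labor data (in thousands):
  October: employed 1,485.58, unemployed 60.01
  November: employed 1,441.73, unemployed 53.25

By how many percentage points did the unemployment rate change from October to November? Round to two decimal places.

October: labor force = 1,485.58 + 60.01 = 1,545.59; u = 60.01/1,545.59 = 3.88%.
November: labor force = 1,441.73 + 53.25 = 1,494.98; u = 53.25/1,494.98 = 3.56%.
Change = 3.56% − 3.88% = −0.32 pp.

The unemployment rate changed by −0.32 percentage points.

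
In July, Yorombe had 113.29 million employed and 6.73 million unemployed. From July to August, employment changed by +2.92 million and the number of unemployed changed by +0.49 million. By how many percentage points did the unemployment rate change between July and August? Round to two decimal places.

The unemployment rate changed by +0.24 percentage points.

July: labor force = 113.29 + 6.73 = 120.02; u = 6.73/120.02 = 5.61%.
August: labor force = 116.21 + 7.22 = 123.43; u = 7.22/123.43 = 5.85%.
Change = 5.85% − 5.61% = +0.24 pp.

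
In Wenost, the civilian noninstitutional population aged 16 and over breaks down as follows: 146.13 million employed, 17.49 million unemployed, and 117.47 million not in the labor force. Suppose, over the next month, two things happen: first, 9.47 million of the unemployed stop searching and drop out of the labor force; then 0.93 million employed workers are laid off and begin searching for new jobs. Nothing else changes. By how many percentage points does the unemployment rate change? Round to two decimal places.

Initially, labor force = 146.13 + 17.49 = 163.62 million, so u = 17.49/163.62 = 10.69%.
After the first change, unemployed and labor force both fall by 9.47 → E = 146.13, U = 8.02, labor force = 154.15 million.
After the second change, employed falls and unemployed rises by 0.93; labor force unchanged → E = 145.20, U = 8.95, labor force = 154.15 million.
New unemployment rate = 8.95 / 154.15 = 5.81%.
Change = 5.81% − 10.69% = −4.88 percentage points.

The unemployment rate changes by −4.88 percentage points.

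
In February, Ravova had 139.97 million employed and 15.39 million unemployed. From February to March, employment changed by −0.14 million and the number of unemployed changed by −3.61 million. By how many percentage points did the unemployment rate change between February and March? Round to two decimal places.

February: labor force = 139.97 + 15.39 = 155.36; u = 15.39/155.36 = 9.91%.
March: labor force = 139.83 + 11.78 = 151.61; u = 11.78/151.61 = 7.77%.
Change = 7.77% − 9.91% = −2.14 pp.

The unemployment rate changed by −2.14 percentage points.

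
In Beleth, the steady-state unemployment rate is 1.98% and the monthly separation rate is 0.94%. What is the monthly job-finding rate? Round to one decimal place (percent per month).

From u* = s/(s+f): f = s·(1−u)/u.
f = 0.94 × (1 − 0.0198) / 0.0198 = 0.9214 / 0.0198 ≈ 46.5% per month.

Job-finding rate ≈ 46.5% per month.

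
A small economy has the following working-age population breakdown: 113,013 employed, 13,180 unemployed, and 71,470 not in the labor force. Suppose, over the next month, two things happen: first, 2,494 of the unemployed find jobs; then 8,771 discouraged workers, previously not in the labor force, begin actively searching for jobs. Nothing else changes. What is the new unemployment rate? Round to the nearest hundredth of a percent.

Initially, labor force = 113,013 + 13,180 = 126,193, so u = 13,180/126,193 = 10.44%.
After the first change, unemployed falls and employed rises by 2,494; labor force unchanged → E = 115,507, U = 10,686, labor force = 126,193.
After the second change, unemployed and labor force both rise by 8,771 → E = 115,507, U = 19,457, labor force = 134,964.
New unemployment rate = 19,457 / 134,964 = 14.42%.

New unemployment rate ≈ 14.42%.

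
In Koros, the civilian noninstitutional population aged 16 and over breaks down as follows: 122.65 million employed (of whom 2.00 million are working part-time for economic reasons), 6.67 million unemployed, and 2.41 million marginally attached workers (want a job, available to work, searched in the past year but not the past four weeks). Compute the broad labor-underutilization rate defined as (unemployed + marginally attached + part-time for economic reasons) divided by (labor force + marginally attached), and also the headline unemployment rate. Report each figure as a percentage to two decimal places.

Labor force = 122.65 + 6.67 = 129.32 million.
Numerator = 6.67 + 2.41 + 2.00 = 11.08 million.
Denominator = 129.32 + 2.41 = 131.73 million.
Broad rate = 11.08 / 131.73 = 8.41%.
Headline unemployment rate = 6.67 / 129.32 = 5.16%.

Broad underutilization rate ≈ 8.41%; headline unemployment rate ≈ 5.16%.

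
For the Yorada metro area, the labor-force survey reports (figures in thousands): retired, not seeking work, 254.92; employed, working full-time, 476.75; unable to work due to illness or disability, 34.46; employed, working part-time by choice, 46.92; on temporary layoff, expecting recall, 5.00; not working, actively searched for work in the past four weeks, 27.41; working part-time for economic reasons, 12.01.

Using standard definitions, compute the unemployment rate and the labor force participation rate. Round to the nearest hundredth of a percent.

Unemployment rate ≈ 5.71%; labor force participation rate ≈ 66.25%.

Employed = 476.75 + 46.92 + 12.01 = 535.68 thousand (anyone who worked, including part-time for economic reasons, counts as employed).
Unemployed = 5.00 + 27.41 = 32.41 thousand (jobless and actively searching, or on temporary layoff).
Labor force = 535.68 + 32.41 = 568.09 thousand.
Not in labor force = 254.92 + 34.46 = 289.38 thousand (those not working and not actively searching are outside the labor force).
Civilian working-age population = 568.09 + 289.38 = 857.47 thousand.
Unemployment rate = 32.41 / 568.09 = 5.71%.
Labor force participation rate = 568.09 / 857.47 = 66.25%.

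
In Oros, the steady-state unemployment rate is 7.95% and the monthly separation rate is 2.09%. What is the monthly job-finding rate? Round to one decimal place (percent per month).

Job-finding rate ≈ 24.2% per month.

From u* = s/(s+f): f = s·(1−u)/u.
f = 2.09 × (1 − 0.0795) / 0.0795 = 1.9238 / 0.0795 ≈ 24.2% per month.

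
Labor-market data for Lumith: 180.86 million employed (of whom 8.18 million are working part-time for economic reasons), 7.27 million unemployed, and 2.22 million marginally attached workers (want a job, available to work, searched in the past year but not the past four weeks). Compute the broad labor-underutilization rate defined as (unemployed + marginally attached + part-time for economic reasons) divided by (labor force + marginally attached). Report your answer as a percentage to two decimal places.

Broad underutilization rate ≈ 9.28%.

Labor force = 180.86 + 7.27 = 188.13 million.
Numerator = 7.27 + 2.22 + 8.18 = 17.67 million.
Denominator = 188.13 + 2.22 = 190.35 million.
Broad rate = 17.67 / 190.35 = 9.28%.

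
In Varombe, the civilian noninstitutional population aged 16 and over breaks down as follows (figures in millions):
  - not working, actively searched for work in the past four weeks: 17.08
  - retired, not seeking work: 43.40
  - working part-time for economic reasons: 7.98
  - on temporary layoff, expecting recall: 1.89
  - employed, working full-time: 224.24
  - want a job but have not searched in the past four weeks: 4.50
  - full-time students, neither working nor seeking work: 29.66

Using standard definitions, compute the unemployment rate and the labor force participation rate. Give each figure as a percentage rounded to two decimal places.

Unemployment rate ≈ 7.55%; labor force participation rate ≈ 76.41%.

Employed = 7.98 + 224.24 = 232.22 million (anyone who worked, including part-time for economic reasons, counts as employed).
Unemployed = 17.08 + 1.89 = 18.97 million (jobless and actively searching, or on temporary layoff).
Labor force = 232.22 + 18.97 = 251.19 million.
Not in labor force = 43.40 + 4.50 + 29.66 = 77.56 million (those not working and not actively searching are outside the labor force — including those who want a job but have given up searching).
Civilian working-age population = 251.19 + 77.56 = 328.75 million.
Unemployment rate = 18.97 / 251.19 = 7.55%.
Labor force participation rate = 251.19 / 328.75 = 76.41%.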